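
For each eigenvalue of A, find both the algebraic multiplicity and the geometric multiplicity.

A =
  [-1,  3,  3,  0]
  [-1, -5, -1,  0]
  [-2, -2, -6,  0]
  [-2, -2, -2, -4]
λ = -4: alg = 4, geom = 3

Step 1 — factor the characteristic polynomial to read off the algebraic multiplicities:
  χ_A(x) = (x + 4)^4

Step 2 — compute geometric multiplicities via the rank-nullity identity g(λ) = n − rank(A − λI):
  rank(A − (-4)·I) = 1, so dim ker(A − (-4)·I) = n − 1 = 3

Summary:
  λ = -4: algebraic multiplicity = 4, geometric multiplicity = 3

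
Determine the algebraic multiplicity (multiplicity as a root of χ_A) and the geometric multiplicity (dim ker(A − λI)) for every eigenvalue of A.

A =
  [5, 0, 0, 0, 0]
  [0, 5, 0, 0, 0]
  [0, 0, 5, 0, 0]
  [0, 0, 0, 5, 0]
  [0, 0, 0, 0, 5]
λ = 5: alg = 5, geom = 5

Step 1 — factor the characteristic polynomial to read off the algebraic multiplicities:
  χ_A(x) = (x - 5)^5

Step 2 — compute geometric multiplicities via the rank-nullity identity g(λ) = n − rank(A − λI):
  rank(A − (5)·I) = 0, so dim ker(A − (5)·I) = n − 0 = 5

Summary:
  λ = 5: algebraic multiplicity = 5, geometric multiplicity = 5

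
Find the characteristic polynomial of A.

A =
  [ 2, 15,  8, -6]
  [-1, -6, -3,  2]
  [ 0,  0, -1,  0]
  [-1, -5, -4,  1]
x^4 + 4*x^3 + 6*x^2 + 4*x + 1

Expanding det(x·I − A) (e.g. by cofactor expansion or by noting that A is similar to its Jordan form J, which has the same characteristic polynomial as A) gives
  χ_A(x) = x^4 + 4*x^3 + 6*x^2 + 4*x + 1
which factors as (x + 1)^4. The eigenvalues (with algebraic multiplicities) are λ = -1 with multiplicity 4.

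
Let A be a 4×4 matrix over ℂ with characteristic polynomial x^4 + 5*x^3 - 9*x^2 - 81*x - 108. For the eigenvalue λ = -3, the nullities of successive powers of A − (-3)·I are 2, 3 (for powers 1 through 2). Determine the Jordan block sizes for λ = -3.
Block sizes for λ = -3: [2, 1]

From the dimensions of kernels of powers, the number of Jordan blocks of size at least j is d_j − d_{j−1} where d_j = dim ker(N^j) (with d_0 = 0). Computing the differences gives [2, 1].
The number of blocks of size exactly k is (#blocks of size ≥ k) − (#blocks of size ≥ k + 1), so the partition is: 1 block(s) of size 1, 1 block(s) of size 2.
In nonincreasing order the block sizes are [2, 1].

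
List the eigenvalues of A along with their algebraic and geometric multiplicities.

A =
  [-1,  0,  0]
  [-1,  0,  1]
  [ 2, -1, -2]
λ = -1: alg = 3, geom = 1

Step 1 — factor the characteristic polynomial to read off the algebraic multiplicities:
  χ_A(x) = (x + 1)^3

Step 2 — compute geometric multiplicities via the rank-nullity identity g(λ) = n − rank(A − λI):
  rank(A − (-1)·I) = 2, so dim ker(A − (-1)·I) = n − 2 = 1

Summary:
  λ = -1: algebraic multiplicity = 3, geometric multiplicity = 1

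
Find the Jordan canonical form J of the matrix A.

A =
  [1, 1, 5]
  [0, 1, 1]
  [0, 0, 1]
J_3(1)

The characteristic polynomial is
  det(x·I − A) = x^3 - 3*x^2 + 3*x - 1 = (x - 1)^3

Eigenvalues and multiplicities (the geometric multiplicity of λ is n − rank(A − λI), which equals the number of Jordan blocks for λ):
  λ = 1: algebraic multiplicity = 3, geometric multiplicity = 1

Determining the block sizes for each eigenvalue:
  λ = 1: one block (gm = 1), so the single block has size am = 3 → block sizes [3]

Assembling the blocks gives a Jordan form
J =
  [1, 1, 0]
  [0, 1, 1]
  [0, 0, 1]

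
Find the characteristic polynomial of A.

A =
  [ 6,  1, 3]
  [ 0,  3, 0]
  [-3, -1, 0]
x^3 - 9*x^2 + 27*x - 27

Expanding det(x·I − A) (e.g. by cofactor expansion or by noting that A is similar to its Jordan form J, which has the same characteristic polynomial as A) gives
  χ_A(x) = x^3 - 9*x^2 + 27*x - 27
which factors as (x - 3)^3. The eigenvalues (with algebraic multiplicities) are λ = 3 with multiplicity 3.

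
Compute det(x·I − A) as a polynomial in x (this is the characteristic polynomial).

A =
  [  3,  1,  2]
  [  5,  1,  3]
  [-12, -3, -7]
x^3 + 3*x^2 + 3*x + 1

Expanding det(x·I − A) (e.g. by cofactor expansion or by noting that A is similar to its Jordan form J, which has the same characteristic polynomial as A) gives
  χ_A(x) = x^3 + 3*x^2 + 3*x + 1
which factors as (x + 1)^3. The eigenvalues (with algebraic multiplicities) are λ = -1 with multiplicity 3.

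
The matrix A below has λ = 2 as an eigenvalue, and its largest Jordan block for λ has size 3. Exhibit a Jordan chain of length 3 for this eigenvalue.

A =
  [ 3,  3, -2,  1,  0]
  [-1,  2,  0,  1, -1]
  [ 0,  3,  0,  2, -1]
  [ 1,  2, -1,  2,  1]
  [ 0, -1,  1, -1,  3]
A Jordan chain for λ = 2 of length 3:
v_1 = (-1, 0, -1, -1, 0)ᵀ
v_2 = (1, -1, 0, 1, 0)ᵀ
v_3 = (1, 0, 0, 0, 0)ᵀ

Let N = A − (2)·I. We want v_3 with N^3 v_3 = 0 but N^2 v_3 ≠ 0; then v_{j-1} := N · v_j for j = 3, …, 2.

Pick v_3 = (1, 0, 0, 0, 0)ᵀ.
Then v_2 = N · v_3 = (1, -1, 0, 1, 0)ᵀ.
Then v_1 = N · v_2 = (-1, 0, -1, -1, 0)ᵀ.

Sanity check: (A − (2)·I) v_1 = (0, 0, 0, 0, 0)ᵀ = 0. ✓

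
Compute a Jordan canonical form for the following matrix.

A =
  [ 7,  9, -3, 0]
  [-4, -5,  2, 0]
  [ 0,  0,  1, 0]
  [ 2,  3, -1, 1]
J_2(1) ⊕ J_1(1) ⊕ J_1(1)

The characteristic polynomial is
  det(x·I − A) = x^4 - 4*x^3 + 6*x^2 - 4*x + 1 = (x - 1)^4

Eigenvalues and multiplicities (the geometric multiplicity of λ is n − rank(A − λI), which equals the number of Jordan blocks for λ):
  λ = 1: algebraic multiplicity = 4, geometric multiplicity = 3

Determining the block sizes for each eigenvalue:
  λ = 1: 3 blocks summing to 4 forces exactly one block of size 2 and the rest size 1 → block sizes [2, 1, 1]

Assembling the blocks gives a Jordan form
J =
  [1, 1, 0, 0]
  [0, 1, 0, 0]
  [0, 0, 1, 0]
  [0, 0, 0, 1]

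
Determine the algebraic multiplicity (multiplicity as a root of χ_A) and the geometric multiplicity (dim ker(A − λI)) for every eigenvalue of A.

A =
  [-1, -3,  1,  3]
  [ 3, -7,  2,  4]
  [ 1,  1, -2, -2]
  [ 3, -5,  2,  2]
λ = -2: alg = 4, geom = 2

Step 1 — factor the characteristic polynomial to read off the algebraic multiplicities:
  χ_A(x) = (x + 2)^4

Step 2 — compute geometric multiplicities via the rank-nullity identity g(λ) = n − rank(A − λI):
  rank(A − (-2)·I) = 2, so dim ker(A − (-2)·I) = n − 2 = 2

Summary:
  λ = -2: algebraic multiplicity = 4, geometric multiplicity = 2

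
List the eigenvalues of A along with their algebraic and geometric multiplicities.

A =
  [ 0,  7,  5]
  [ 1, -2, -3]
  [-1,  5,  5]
λ = 1: alg = 3, geom = 1

Step 1 — factor the characteristic polynomial to read off the algebraic multiplicities:
  χ_A(x) = (x - 1)^3

Step 2 — compute geometric multiplicities via the rank-nullity identity g(λ) = n − rank(A − λI):
  rank(A − (1)·I) = 2, so dim ker(A − (1)·I) = n − 2 = 1

Summary:
  λ = 1: algebraic multiplicity = 3, geometric multiplicity = 1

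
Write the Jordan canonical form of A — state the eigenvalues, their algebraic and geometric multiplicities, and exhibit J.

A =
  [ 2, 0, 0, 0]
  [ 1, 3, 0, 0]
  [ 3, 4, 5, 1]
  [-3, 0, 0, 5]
J_1(2) ⊕ J_1(3) ⊕ J_2(5)

The characteristic polynomial is
  det(x·I − A) = x^4 - 15*x^3 + 81*x^2 - 185*x + 150 = (x - 5)^2*(x - 3)*(x - 2)

Eigenvalues and multiplicities (the geometric multiplicity of λ is n − rank(A − λI), which equals the number of Jordan blocks for λ):
  λ = 2: algebraic multiplicity = 1, geometric multiplicity = 1
  λ = 3: algebraic multiplicity = 1, geometric multiplicity = 1
  λ = 5: algebraic multiplicity = 2, geometric multiplicity = 1

Determining the block sizes for each eigenvalue:
  λ = 2: one block (gm = 1), so the single block has size am = 1 → block sizes [1]
  λ = 3: one block (gm = 1), so the single block has size am = 1 → block sizes [1]
  λ = 5: one block (gm = 1), so the single block has size am = 2 → block sizes [2]

Assembling the blocks gives a Jordan form
J =
  [2, 0, 0, 0]
  [0, 3, 0, 0]
  [0, 0, 5, 1]
  [0, 0, 0, 5]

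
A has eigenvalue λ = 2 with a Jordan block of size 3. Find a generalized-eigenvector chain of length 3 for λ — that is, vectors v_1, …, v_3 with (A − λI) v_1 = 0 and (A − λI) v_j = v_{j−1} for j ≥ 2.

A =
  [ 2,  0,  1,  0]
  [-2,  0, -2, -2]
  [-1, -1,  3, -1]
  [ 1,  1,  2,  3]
A Jordan chain for λ = 2 of length 3:
v_1 = (-1, 4, 0, -3)ᵀ
v_2 = (0, -2, -1, 1)ᵀ
v_3 = (1, 0, 0, 0)ᵀ

Let N = A − (2)·I. We want v_3 with N^3 v_3 = 0 but N^2 v_3 ≠ 0; then v_{j-1} := N · v_j for j = 3, …, 2.

Pick v_3 = (1, 0, 0, 0)ᵀ.
Then v_2 = N · v_3 = (0, -2, -1, 1)ᵀ.
Then v_1 = N · v_2 = (-1, 4, 0, -3)ᵀ.

Sanity check: (A − (2)·I) v_1 = (0, 0, 0, 0)ᵀ = 0. ✓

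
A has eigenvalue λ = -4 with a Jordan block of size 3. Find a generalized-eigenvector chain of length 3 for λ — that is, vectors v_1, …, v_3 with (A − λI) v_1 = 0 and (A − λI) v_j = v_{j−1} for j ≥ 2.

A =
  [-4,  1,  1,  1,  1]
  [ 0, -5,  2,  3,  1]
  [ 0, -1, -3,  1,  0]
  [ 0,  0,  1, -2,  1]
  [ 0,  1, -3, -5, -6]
A Jordan chain for λ = -4 of length 3:
v_1 = (-1, 0, 0, 0, 0)ᵀ
v_2 = (1, -1, -1, 0, 1)ᵀ
v_3 = (0, 1, 0, 0, 0)ᵀ

Let N = A − (-4)·I. We want v_3 with N^3 v_3 = 0 but N^2 v_3 ≠ 0; then v_{j-1} := N · v_j for j = 3, …, 2.

Pick v_3 = (0, 1, 0, 0, 0)ᵀ.
Then v_2 = N · v_3 = (1, -1, -1, 0, 1)ᵀ.
Then v_1 = N · v_2 = (-1, 0, 0, 0, 0)ᵀ.

Sanity check: (A − (-4)·I) v_1 = (0, 0, 0, 0, 0)ᵀ = 0. ✓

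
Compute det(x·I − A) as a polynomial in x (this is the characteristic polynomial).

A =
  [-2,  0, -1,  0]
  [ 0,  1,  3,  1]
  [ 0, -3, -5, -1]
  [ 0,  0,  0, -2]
x^4 + 8*x^3 + 24*x^2 + 32*x + 16

Expanding det(x·I − A) (e.g. by cofactor expansion or by noting that A is similar to its Jordan form J, which has the same characteristic polynomial as A) gives
  χ_A(x) = x^4 + 8*x^3 + 24*x^2 + 32*x + 16
which factors as (x + 2)^4. The eigenvalues (with algebraic multiplicities) are λ = -2 with multiplicity 4.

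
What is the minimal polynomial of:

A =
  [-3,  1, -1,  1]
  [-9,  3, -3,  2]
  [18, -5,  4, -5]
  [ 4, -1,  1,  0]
x^3 - 3*x^2 + 3*x - 1

The characteristic polynomial is χ_A(x) = (x - 1)^4, so the eigenvalues are known. The minimal polynomial is
  m_A(x) = Π_λ (x − λ)^{k_λ}
where k_λ is the size of the *largest* Jordan block for λ (equivalently, the smallest k with (A − λI)^k v = 0 for every generalised eigenvector v of λ).

  λ = 1: largest Jordan block has size 3, contributing (x − 1)^3

So m_A(x) = (x - 1)^3 = x^3 - 3*x^2 + 3*x - 1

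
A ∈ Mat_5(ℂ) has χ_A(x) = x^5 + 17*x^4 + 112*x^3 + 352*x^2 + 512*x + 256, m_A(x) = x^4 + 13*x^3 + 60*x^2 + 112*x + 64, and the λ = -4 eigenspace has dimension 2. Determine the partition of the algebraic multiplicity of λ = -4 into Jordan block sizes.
Block sizes for λ = -4: [3, 1]

Step 1 — from the characteristic polynomial, algebraic multiplicity of λ = -4 is 4. From dim ker(A − (-4)·I) = 2, there are exactly 2 Jordan blocks for λ = -4.
Step 2 — from the minimal polynomial, the factor (x + 4)^3 tells us the largest block for λ = -4 has size 3.
Step 3 — with total size 4, 2 blocks, and largest block 3, the block sizes (in nonincreasing order) are [3, 1].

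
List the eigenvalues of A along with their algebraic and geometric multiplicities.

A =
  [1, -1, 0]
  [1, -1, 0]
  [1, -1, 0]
λ = 0: alg = 3, geom = 2

Step 1 — factor the characteristic polynomial to read off the algebraic multiplicities:
  χ_A(x) = x^3

Step 2 — compute geometric multiplicities via the rank-nullity identity g(λ) = n − rank(A − λI):
  rank(A − (0)·I) = 1, so dim ker(A − (0)·I) = n − 1 = 2

Summary:
  λ = 0: algebraic multiplicity = 3, geometric multiplicity = 2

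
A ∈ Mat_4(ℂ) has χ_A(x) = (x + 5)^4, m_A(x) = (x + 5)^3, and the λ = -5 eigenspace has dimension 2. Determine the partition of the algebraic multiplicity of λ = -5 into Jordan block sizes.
Block sizes for λ = -5: [3, 1]

Step 1 — from the characteristic polynomial, algebraic multiplicity of λ = -5 is 4. From dim ker(A − (-5)·I) = 2, there are exactly 2 Jordan blocks for λ = -5.
Step 2 — from the minimal polynomial, the factor (x + 5)^3 tells us the largest block for λ = -5 has size 3.
Step 3 — with total size 4, 2 blocks, and largest block 3, the block sizes (in nonincreasing order) are [3, 1].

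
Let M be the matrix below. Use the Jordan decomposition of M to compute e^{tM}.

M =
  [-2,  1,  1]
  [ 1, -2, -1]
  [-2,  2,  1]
e^{tM} =
  [-t*exp(-t) + exp(-t), t*exp(-t), t*exp(-t)]
  [t*exp(-t), -t*exp(-t) + exp(-t), -t*exp(-t)]
  [-2*t*exp(-t), 2*t*exp(-t), 2*t*exp(-t) + exp(-t)]

Strategy: write M = P · J · P⁻¹ where J is a Jordan canonical form, so e^{tM} = P · e^{tJ} · P⁻¹, and e^{tJ} can be computed block-by-block.

M has Jordan form
J =
  [-1,  1,  0]
  [ 0, -1,  0]
  [ 0,  0, -1]
(up to reordering of blocks).

Per-block formulas:
  For a 1×1 block at λ = -1: exp(t · [-1]) = [e^(-1t)].
  For a 2×2 Jordan block J_2(-1): exp(t · J_2(-1)) = e^(-1t)·(I + t·N), where N is the 2×2 nilpotent shift.

After assembling e^{tJ} and conjugating by P, we get:

e^{tM} =
  [-t*exp(-t) + exp(-t), t*exp(-t), t*exp(-t)]
  [t*exp(-t), -t*exp(-t) + exp(-t), -t*exp(-t)]
  [-2*t*exp(-t), 2*t*exp(-t), 2*t*exp(-t) + exp(-t)]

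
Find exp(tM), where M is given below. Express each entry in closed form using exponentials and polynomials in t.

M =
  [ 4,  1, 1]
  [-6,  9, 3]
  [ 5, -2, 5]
e^{tM} =
  [3*t^2*exp(6*t)/2 - 2*t*exp(6*t) + exp(6*t), -t^2*exp(6*t)/2 + t*exp(6*t), t*exp(6*t)]
  [9*t^2*exp(6*t)/2 - 6*t*exp(6*t), -3*t^2*exp(6*t)/2 + 3*t*exp(6*t) + exp(6*t), 3*t*exp(6*t)]
  [-3*t^2*exp(6*t)/2 + 5*t*exp(6*t), t^2*exp(6*t)/2 - 2*t*exp(6*t), -t*exp(6*t) + exp(6*t)]

Strategy: write M = P · J · P⁻¹ where J is a Jordan canonical form, so e^{tM} = P · e^{tJ} · P⁻¹, and e^{tJ} can be computed block-by-block.

M has Jordan form
J =
  [6, 1, 0]
  [0, 6, 1]
  [0, 0, 6]
(up to reordering of blocks).

Per-block formulas:
  For a 3×3 Jordan block J_3(6): exp(t · J_3(6)) = e^(6t)·(I + t·N + (t^2/2)·N^2), where N is the 3×3 nilpotent shift.

After assembling e^{tJ} and conjugating by P, we get:

e^{tM} =
  [3*t^2*exp(6*t)/2 - 2*t*exp(6*t) + exp(6*t), -t^2*exp(6*t)/2 + t*exp(6*t), t*exp(6*t)]
  [9*t^2*exp(6*t)/2 - 6*t*exp(6*t), -3*t^2*exp(6*t)/2 + 3*t*exp(6*t) + exp(6*t), 3*t*exp(6*t)]
  [-3*t^2*exp(6*t)/2 + 5*t*exp(6*t), t^2*exp(6*t)/2 - 2*t*exp(6*t), -t*exp(6*t) + exp(6*t)]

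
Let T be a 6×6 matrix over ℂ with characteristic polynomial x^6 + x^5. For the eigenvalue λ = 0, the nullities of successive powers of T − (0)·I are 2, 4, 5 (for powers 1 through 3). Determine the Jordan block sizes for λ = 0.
Block sizes for λ = 0: [3, 2]

From the dimensions of kernels of powers, the number of Jordan blocks of size at least j is d_j − d_{j−1} where d_j = dim ker(N^j) (with d_0 = 0). Computing the differences gives [2, 2, 1].
The number of blocks of size exactly k is (#blocks of size ≥ k) − (#blocks of size ≥ k + 1), so the partition is: 1 block(s) of size 2, 1 block(s) of size 3.
In nonincreasing order the block sizes are [3, 2].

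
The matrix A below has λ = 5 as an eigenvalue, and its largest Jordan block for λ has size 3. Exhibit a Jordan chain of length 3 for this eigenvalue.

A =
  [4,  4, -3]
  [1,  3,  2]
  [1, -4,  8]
A Jordan chain for λ = 5 of length 3:
v_1 = (2, -1, -2)ᵀ
v_2 = (-1, 1, 1)ᵀ
v_3 = (1, 0, 0)ᵀ

Let N = A − (5)·I. We want v_3 with N^3 v_3 = 0 but N^2 v_3 ≠ 0; then v_{j-1} := N · v_j for j = 3, …, 2.

Pick v_3 = (1, 0, 0)ᵀ.
Then v_2 = N · v_3 = (-1, 1, 1)ᵀ.
Then v_1 = N · v_2 = (2, -1, -2)ᵀ.

Sanity check: (A − (5)·I) v_1 = (0, 0, 0)ᵀ = 0. ✓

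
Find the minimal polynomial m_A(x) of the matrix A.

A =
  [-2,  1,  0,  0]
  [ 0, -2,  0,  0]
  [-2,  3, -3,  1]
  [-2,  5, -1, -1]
x^2 + 4*x + 4

The characteristic polynomial is χ_A(x) = (x + 2)^4, so the eigenvalues are known. The minimal polynomial is
  m_A(x) = Π_λ (x − λ)^{k_λ}
where k_λ is the size of the *largest* Jordan block for λ (equivalently, the smallest k with (A − λI)^k v = 0 for every generalised eigenvector v of λ).

  λ = -2: largest Jordan block has size 2, contributing (x + 2)^2

So m_A(x) = (x + 2)^2 = x^2 + 4*x + 4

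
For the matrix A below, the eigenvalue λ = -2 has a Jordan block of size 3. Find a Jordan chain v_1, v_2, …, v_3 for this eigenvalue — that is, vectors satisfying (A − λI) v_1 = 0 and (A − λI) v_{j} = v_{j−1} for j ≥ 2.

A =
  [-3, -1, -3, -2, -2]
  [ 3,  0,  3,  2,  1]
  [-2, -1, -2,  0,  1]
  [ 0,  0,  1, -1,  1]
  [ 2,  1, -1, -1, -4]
A Jordan chain for λ = -2 of length 3:
v_1 = (0, -1, 1, 0, -1)ᵀ
v_2 = (-1, 3, -2, 0, 2)ᵀ
v_3 = (1, 0, 0, 0, 0)ᵀ

Let N = A − (-2)·I. We want v_3 with N^3 v_3 = 0 but N^2 v_3 ≠ 0; then v_{j-1} := N · v_j for j = 3, …, 2.

Pick v_3 = (1, 0, 0, 0, 0)ᵀ.
Then v_2 = N · v_3 = (-1, 3, -2, 0, 2)ᵀ.
Then v_1 = N · v_2 = (0, -1, 1, 0, -1)ᵀ.

Sanity check: (A − (-2)·I) v_1 = (0, 0, 0, 0, 0)ᵀ = 0. ✓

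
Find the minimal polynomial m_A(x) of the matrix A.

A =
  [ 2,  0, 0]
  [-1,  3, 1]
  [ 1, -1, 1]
x^2 - 4*x + 4

The characteristic polynomial is χ_A(x) = (x - 2)^3, so the eigenvalues are known. The minimal polynomial is
  m_A(x) = Π_λ (x − λ)^{k_λ}
where k_λ is the size of the *largest* Jordan block for λ (equivalently, the smallest k with (A − λI)^k v = 0 for every generalised eigenvector v of λ).

  λ = 2: largest Jordan block has size 2, contributing (x − 2)^2

So m_A(x) = (x - 2)^2 = x^2 - 4*x + 4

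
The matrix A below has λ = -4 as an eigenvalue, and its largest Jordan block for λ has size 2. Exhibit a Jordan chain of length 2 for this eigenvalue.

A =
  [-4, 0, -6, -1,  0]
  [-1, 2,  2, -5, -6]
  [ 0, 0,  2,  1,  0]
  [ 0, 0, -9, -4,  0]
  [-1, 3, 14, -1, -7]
A Jordan chain for λ = -4 of length 2:
v_1 = (0, -1, 0, 0, -1)ᵀ
v_2 = (1, 0, 0, 0, 0)ᵀ

Let N = A − (-4)·I. We want v_2 with N^2 v_2 = 0 but N^1 v_2 ≠ 0; then v_{j-1} := N · v_j for j = 2, …, 2.

Pick v_2 = (1, 0, 0, 0, 0)ᵀ.
Then v_1 = N · v_2 = (0, -1, 0, 0, -1)ᵀ.

Sanity check: (A − (-4)·I) v_1 = (0, 0, 0, 0, 0)ᵀ = 0. ✓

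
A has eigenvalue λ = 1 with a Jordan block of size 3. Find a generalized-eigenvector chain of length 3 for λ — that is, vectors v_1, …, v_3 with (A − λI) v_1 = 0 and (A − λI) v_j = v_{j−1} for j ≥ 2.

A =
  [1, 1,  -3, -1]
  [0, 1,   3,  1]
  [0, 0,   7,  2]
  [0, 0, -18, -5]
A Jordan chain for λ = 1 of length 3:
v_1 = (3, 0, 0, 0)ᵀ
v_2 = (-3, 3, 6, -18)ᵀ
v_3 = (0, 0, 1, 0)ᵀ

Let N = A − (1)·I. We want v_3 with N^3 v_3 = 0 but N^2 v_3 ≠ 0; then v_{j-1} := N · v_j for j = 3, …, 2.

Pick v_3 = (0, 0, 1, 0)ᵀ.
Then v_2 = N · v_3 = (-3, 3, 6, -18)ᵀ.
Then v_1 = N · v_2 = (3, 0, 0, 0)ᵀ.

Sanity check: (A − (1)·I) v_1 = (0, 0, 0, 0)ᵀ = 0. ✓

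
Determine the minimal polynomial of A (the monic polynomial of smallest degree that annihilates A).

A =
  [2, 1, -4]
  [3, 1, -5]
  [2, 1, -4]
x^3 + x^2

The characteristic polynomial is χ_A(x) = x^2*(x + 1), so the eigenvalues are known. The minimal polynomial is
  m_A(x) = Π_λ (x − λ)^{k_λ}
where k_λ is the size of the *largest* Jordan block for λ (equivalently, the smallest k with (A − λI)^k v = 0 for every generalised eigenvector v of λ).

  λ = -1: largest Jordan block has size 1, contributing (x + 1)
  λ = 0: largest Jordan block has size 2, contributing (x − 0)^2

So m_A(x) = x^2*(x + 1) = x^3 + x^2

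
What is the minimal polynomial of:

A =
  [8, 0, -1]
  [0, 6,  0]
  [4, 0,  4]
x^2 - 12*x + 36

The characteristic polynomial is χ_A(x) = (x - 6)^3, so the eigenvalues are known. The minimal polynomial is
  m_A(x) = Π_λ (x − λ)^{k_λ}
where k_λ is the size of the *largest* Jordan block for λ (equivalently, the smallest k with (A − λI)^k v = 0 for every generalised eigenvector v of λ).

  λ = 6: largest Jordan block has size 2, contributing (x − 6)^2

So m_A(x) = (x - 6)^2 = x^2 - 12*x + 36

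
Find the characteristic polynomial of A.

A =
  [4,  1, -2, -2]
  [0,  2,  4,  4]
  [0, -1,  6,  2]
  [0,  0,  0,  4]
x^4 - 16*x^3 + 96*x^2 - 256*x + 256

Expanding det(x·I − A) (e.g. by cofactor expansion or by noting that A is similar to its Jordan form J, which has the same characteristic polynomial as A) gives
  χ_A(x) = x^4 - 16*x^3 + 96*x^2 - 256*x + 256
which factors as (x - 4)^4. The eigenvalues (with algebraic multiplicities) are λ = 4 with multiplicity 4.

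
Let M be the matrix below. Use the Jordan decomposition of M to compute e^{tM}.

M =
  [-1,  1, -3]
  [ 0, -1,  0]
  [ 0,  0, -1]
e^{tM} =
  [exp(-t), t*exp(-t), -3*t*exp(-t)]
  [0, exp(-t), 0]
  [0, 0, exp(-t)]

Strategy: write M = P · J · P⁻¹ where J is a Jordan canonical form, so e^{tM} = P · e^{tJ} · P⁻¹, and e^{tJ} can be computed block-by-block.

M has Jordan form
J =
  [-1,  1,  0]
  [ 0, -1,  0]
  [ 0,  0, -1]
(up to reordering of blocks).

Per-block formulas:
  For a 1×1 block at λ = -1: exp(t · [-1]) = [e^(-1t)].
  For a 2×2 Jordan block J_2(-1): exp(t · J_2(-1)) = e^(-1t)·(I + t·N), where N is the 2×2 nilpotent shift.

After assembling e^{tJ} and conjugating by P, we get:

e^{tM} =
  [exp(-t), t*exp(-t), -3*t*exp(-t)]
  [0, exp(-t), 0]
  [0, 0, exp(-t)]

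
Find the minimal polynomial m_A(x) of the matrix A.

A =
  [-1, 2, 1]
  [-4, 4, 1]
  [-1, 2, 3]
x^3 - 6*x^2 + 12*x - 8

The characteristic polynomial is χ_A(x) = (x - 2)^3, so the eigenvalues are known. The minimal polynomial is
  m_A(x) = Π_λ (x − λ)^{k_λ}
where k_λ is the size of the *largest* Jordan block for λ (equivalently, the smallest k with (A − λI)^k v = 0 for every generalised eigenvector v of λ).

  λ = 2: largest Jordan block has size 3, contributing (x − 2)^3

So m_A(x) = (x - 2)^3 = x^3 - 6*x^2 + 12*x - 8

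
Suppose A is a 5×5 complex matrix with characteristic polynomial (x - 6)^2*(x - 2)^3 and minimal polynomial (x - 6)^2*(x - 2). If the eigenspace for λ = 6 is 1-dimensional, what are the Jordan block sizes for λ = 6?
Block sizes for λ = 6: [2]

Step 1 — from the characteristic polynomial, algebraic multiplicity of λ = 6 is 2. From dim ker(A − (6)·I) = 1, there are exactly 1 Jordan blocks for λ = 6.
Step 2 — from the minimal polynomial, the factor (x − 6)^2 tells us the largest block for λ = 6 has size 2.
Step 3 — with total size 2, 1 blocks, and largest block 2, the block sizes (in nonincreasing order) are [2].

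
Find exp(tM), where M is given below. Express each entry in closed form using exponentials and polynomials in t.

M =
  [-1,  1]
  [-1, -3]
e^{tM} =
  [t*exp(-2*t) + exp(-2*t), t*exp(-2*t)]
  [-t*exp(-2*t), -t*exp(-2*t) + exp(-2*t)]

Strategy: write M = P · J · P⁻¹ where J is a Jordan canonical form, so e^{tM} = P · e^{tJ} · P⁻¹, and e^{tJ} can be computed block-by-block.

M has Jordan form
J =
  [-2,  1]
  [ 0, -2]
(up to reordering of blocks).

Per-block formulas:
  For a 2×2 Jordan block J_2(-2): exp(t · J_2(-2)) = e^(-2t)·(I + t·N), where N is the 2×2 nilpotent shift.

After assembling e^{tJ} and conjugating by P, we get:

e^{tM} =
  [t*exp(-2*t) + exp(-2*t), t*exp(-2*t)]
  [-t*exp(-2*t), -t*exp(-2*t) + exp(-2*t)]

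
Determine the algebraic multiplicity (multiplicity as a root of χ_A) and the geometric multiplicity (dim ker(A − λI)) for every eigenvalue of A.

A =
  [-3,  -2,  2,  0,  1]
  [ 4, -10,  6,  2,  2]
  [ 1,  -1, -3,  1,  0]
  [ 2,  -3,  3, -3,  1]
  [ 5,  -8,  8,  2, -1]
λ = -4: alg = 5, geom = 3

Step 1 — factor the characteristic polynomial to read off the algebraic multiplicities:
  χ_A(x) = (x + 4)^5

Step 2 — compute geometric multiplicities via the rank-nullity identity g(λ) = n − rank(A − λI):
  rank(A − (-4)·I) = 2, so dim ker(A − (-4)·I) = n − 2 = 3

Summary:
  λ = -4: algebraic multiplicity = 5, geometric multiplicity = 3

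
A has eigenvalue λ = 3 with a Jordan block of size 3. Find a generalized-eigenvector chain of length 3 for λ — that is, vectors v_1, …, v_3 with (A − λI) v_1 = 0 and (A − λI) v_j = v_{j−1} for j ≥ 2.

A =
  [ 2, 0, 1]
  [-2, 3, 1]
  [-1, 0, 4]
A Jordan chain for λ = 3 of length 3:
v_1 = (0, 1, 0)ᵀ
v_2 = (-1, -2, -1)ᵀ
v_3 = (1, 0, 0)ᵀ

Let N = A − (3)·I. We want v_3 with N^3 v_3 = 0 but N^2 v_3 ≠ 0; then v_{j-1} := N · v_j for j = 3, …, 2.

Pick v_3 = (1, 0, 0)ᵀ.
Then v_2 = N · v_3 = (-1, -2, -1)ᵀ.
Then v_1 = N · v_2 = (0, 1, 0)ᵀ.

Sanity check: (A − (3)·I) v_1 = (0, 0, 0)ᵀ = 0. ✓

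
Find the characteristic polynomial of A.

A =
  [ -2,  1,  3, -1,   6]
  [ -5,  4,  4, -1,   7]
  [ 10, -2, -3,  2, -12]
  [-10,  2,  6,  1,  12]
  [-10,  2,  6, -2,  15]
x^5 - 15*x^4 + 90*x^3 - 270*x^2 + 405*x - 243

Expanding det(x·I − A) (e.g. by cofactor expansion or by noting that A is similar to its Jordan form J, which has the same characteristic polynomial as A) gives
  χ_A(x) = x^5 - 15*x^4 + 90*x^3 - 270*x^2 + 405*x - 243
which factors as (x - 3)^5. The eigenvalues (with algebraic multiplicities) are λ = 3 with multiplicity 5.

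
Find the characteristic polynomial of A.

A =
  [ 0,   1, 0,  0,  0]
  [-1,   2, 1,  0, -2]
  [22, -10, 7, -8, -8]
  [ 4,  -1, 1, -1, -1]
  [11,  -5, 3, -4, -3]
x^5 - 5*x^4 + 10*x^3 - 10*x^2 + 5*x - 1

Expanding det(x·I − A) (e.g. by cofactor expansion or by noting that A is similar to its Jordan form J, which has the same characteristic polynomial as A) gives
  χ_A(x) = x^5 - 5*x^4 + 10*x^3 - 10*x^2 + 5*x - 1
which factors as (x - 1)^5. The eigenvalues (with algebraic multiplicities) are λ = 1 with multiplicity 5.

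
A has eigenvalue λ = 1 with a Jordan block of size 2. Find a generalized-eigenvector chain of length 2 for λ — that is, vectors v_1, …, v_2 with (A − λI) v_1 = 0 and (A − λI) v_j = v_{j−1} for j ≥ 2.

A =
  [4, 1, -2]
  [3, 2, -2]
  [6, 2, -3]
A Jordan chain for λ = 1 of length 2:
v_1 = (3, 3, 6)ᵀ
v_2 = (1, 0, 0)ᵀ

Let N = A − (1)·I. We want v_2 with N^2 v_2 = 0 but N^1 v_2 ≠ 0; then v_{j-1} := N · v_j for j = 2, …, 2.

Pick v_2 = (1, 0, 0)ᵀ.
Then v_1 = N · v_2 = (3, 3, 6)ᵀ.

Sanity check: (A − (1)·I) v_1 = (0, 0, 0)ᵀ = 0. ✓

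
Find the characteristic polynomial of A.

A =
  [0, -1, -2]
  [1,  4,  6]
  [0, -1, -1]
x^3 - 3*x^2 + 3*x - 1

Expanding det(x·I − A) (e.g. by cofactor expansion or by noting that A is similar to its Jordan form J, which has the same characteristic polynomial as A) gives
  χ_A(x) = x^3 - 3*x^2 + 3*x - 1
which factors as (x - 1)^3. The eigenvalues (with algebraic multiplicities) are λ = 1 with multiplicity 3.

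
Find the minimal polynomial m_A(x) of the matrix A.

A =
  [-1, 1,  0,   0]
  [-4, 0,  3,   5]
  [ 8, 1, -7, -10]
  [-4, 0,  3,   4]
x^3 + 3*x^2 + 3*x + 1

The characteristic polynomial is χ_A(x) = (x + 1)^4, so the eigenvalues are known. The minimal polynomial is
  m_A(x) = Π_λ (x − λ)^{k_λ}
where k_λ is the size of the *largest* Jordan block for λ (equivalently, the smallest k with (A − λI)^k v = 0 for every generalised eigenvector v of λ).

  λ = -1: largest Jordan block has size 3, contributing (x + 1)^3

So m_A(x) = (x + 1)^3 = x^3 + 3*x^2 + 3*x + 1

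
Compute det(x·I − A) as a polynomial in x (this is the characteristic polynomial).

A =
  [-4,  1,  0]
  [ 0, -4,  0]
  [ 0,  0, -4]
x^3 + 12*x^2 + 48*x + 64

Expanding det(x·I − A) (e.g. by cofactor expansion or by noting that A is similar to its Jordan form J, which has the same characteristic polynomial as A) gives
  χ_A(x) = x^3 + 12*x^2 + 48*x + 64
which factors as (x + 4)^3. The eigenvalues (with algebraic multiplicities) are λ = -4 with multiplicity 3.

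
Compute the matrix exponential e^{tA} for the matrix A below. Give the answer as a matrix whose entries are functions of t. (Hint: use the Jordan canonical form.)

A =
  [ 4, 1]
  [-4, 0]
e^{tA} =
  [2*t*exp(2*t) + exp(2*t), t*exp(2*t)]
  [-4*t*exp(2*t), -2*t*exp(2*t) + exp(2*t)]

Strategy: write A = P · J · P⁻¹ where J is a Jordan canonical form, so e^{tA} = P · e^{tJ} · P⁻¹, and e^{tJ} can be computed block-by-block.

A has Jordan form
J =
  [2, 1]
  [0, 2]
(up to reordering of blocks).

Per-block formulas:
  For a 2×2 Jordan block J_2(2): exp(t · J_2(2)) = e^(2t)·(I + t·N), where N is the 2×2 nilpotent shift.

After assembling e^{tJ} and conjugating by P, we get:

e^{tA} =
  [2*t*exp(2*t) + exp(2*t), t*exp(2*t)]
  [-4*t*exp(2*t), -2*t*exp(2*t) + exp(2*t)]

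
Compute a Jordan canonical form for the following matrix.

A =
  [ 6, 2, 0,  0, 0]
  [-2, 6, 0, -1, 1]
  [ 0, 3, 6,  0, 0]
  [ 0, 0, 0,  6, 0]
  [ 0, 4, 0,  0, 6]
J_3(6) ⊕ J_1(6) ⊕ J_1(6)

The characteristic polynomial is
  det(x·I − A) = x^5 - 30*x^4 + 360*x^3 - 2160*x^2 + 6480*x - 7776 = (x - 6)^5

Eigenvalues and multiplicities (the geometric multiplicity of λ is n − rank(A − λI), which equals the number of Jordan blocks for λ):
  λ = 6: algebraic multiplicity = 5, geometric multiplicity = 3

Determining the block sizes for each eigenvalue:
  λ = 6: with am = 5 and gm = 3, the partition is not yet determined (e.g. several partitions of 5 into 3 parts exist). Let N = A − (6)·I. Computing rank(N^1) = 2, rank(N^2) = 1, rank(N^3) = 0; the number of blocks of size ≥ j is rank(N^{j−1}) − rank(N^j), giving [3, 1, 1]. So we have 1 block(s) of size 3, 2 block(s) of size 1 → block sizes [3, 1, 1]

Assembling the blocks gives a Jordan form
J =
  [6, 1, 0, 0, 0]
  [0, 6, 1, 0, 0]
  [0, 0, 6, 0, 0]
  [0, 0, 0, 6, 0]
  [0, 0, 0, 0, 6]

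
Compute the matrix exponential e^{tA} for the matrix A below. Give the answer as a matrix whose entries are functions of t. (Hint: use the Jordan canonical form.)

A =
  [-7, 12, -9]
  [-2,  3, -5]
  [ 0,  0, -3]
e^{tA} =
  [-2*exp(-t) + 3*exp(-3*t), 6*exp(-t) - 6*exp(-3*t), 3*t*exp(-3*t) - 6*exp(-t) + 6*exp(-3*t)]
  [-exp(-t) + exp(-3*t), 3*exp(-t) - 2*exp(-3*t), t*exp(-3*t) - 3*exp(-t) + 3*exp(-3*t)]
  [0, 0, exp(-3*t)]

Strategy: write A = P · J · P⁻¹ where J is a Jordan canonical form, so e^{tA} = P · e^{tJ} · P⁻¹, and e^{tJ} can be computed block-by-block.

A has Jordan form
J =
  [-3,  1,  0]
  [ 0, -3,  0]
  [ 0,  0, -1]
(up to reordering of blocks).

Per-block formulas:
  For a 2×2 Jordan block J_2(-3): exp(t · J_2(-3)) = e^(-3t)·(I + t·N), where N is the 2×2 nilpotent shift.
  For a 1×1 block at λ = -1: exp(t · [-1]) = [e^(-1t)].

After assembling e^{tJ} and conjugating by P, we get:

e^{tA} =
  [-2*exp(-t) + 3*exp(-3*t), 6*exp(-t) - 6*exp(-3*t), 3*t*exp(-3*t) - 6*exp(-t) + 6*exp(-3*t)]
  [-exp(-t) + exp(-3*t), 3*exp(-t) - 2*exp(-3*t), t*exp(-3*t) - 3*exp(-t) + 3*exp(-3*t)]
  [0, 0, exp(-3*t)]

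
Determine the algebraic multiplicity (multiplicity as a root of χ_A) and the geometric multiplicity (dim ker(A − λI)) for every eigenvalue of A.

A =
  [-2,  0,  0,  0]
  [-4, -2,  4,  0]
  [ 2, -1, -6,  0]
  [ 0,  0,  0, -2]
λ = -4: alg = 2, geom = 1; λ = -2: alg = 2, geom = 2

Step 1 — factor the characteristic polynomial to read off the algebraic multiplicities:
  χ_A(x) = (x + 2)^2*(x + 4)^2

Step 2 — compute geometric multiplicities via the rank-nullity identity g(λ) = n − rank(A − λI):
  rank(A − (-4)·I) = 3, so dim ker(A − (-4)·I) = n − 3 = 1
  rank(A − (-2)·I) = 2, so dim ker(A − (-2)·I) = n − 2 = 2

Summary:
  λ = -4: algebraic multiplicity = 2, geometric multiplicity = 1
  λ = -2: algebraic multiplicity = 2, geometric multiplicity = 2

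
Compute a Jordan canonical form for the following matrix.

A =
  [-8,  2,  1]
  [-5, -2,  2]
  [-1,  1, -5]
J_3(-5)

The characteristic polynomial is
  det(x·I − A) = x^3 + 15*x^2 + 75*x + 125 = (x + 5)^3

Eigenvalues and multiplicities (the geometric multiplicity of λ is n − rank(A − λI), which equals the number of Jordan blocks for λ):
  λ = -5: algebraic multiplicity = 3, geometric multiplicity = 1

Determining the block sizes for each eigenvalue:
  λ = -5: one block (gm = 1), so the single block has size am = 3 → block sizes [3]

Assembling the blocks gives a Jordan form
J =
  [-5,  1,  0]
  [ 0, -5,  1]
  [ 0,  0, -5]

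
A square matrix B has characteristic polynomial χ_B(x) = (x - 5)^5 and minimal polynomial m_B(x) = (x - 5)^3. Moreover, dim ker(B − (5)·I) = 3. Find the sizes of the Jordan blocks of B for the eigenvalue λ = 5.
Block sizes for λ = 5: [3, 1, 1]

Step 1 — from the characteristic polynomial, algebraic multiplicity of λ = 5 is 5. From dim ker(B − (5)·I) = 3, there are exactly 3 Jordan blocks for λ = 5.
Step 2 — from the minimal polynomial, the factor (x − 5)^3 tells us the largest block for λ = 5 has size 3.
Step 3 — with total size 5, 3 blocks, and largest block 3, the block sizes (in nonincreasing order) are [3, 1, 1].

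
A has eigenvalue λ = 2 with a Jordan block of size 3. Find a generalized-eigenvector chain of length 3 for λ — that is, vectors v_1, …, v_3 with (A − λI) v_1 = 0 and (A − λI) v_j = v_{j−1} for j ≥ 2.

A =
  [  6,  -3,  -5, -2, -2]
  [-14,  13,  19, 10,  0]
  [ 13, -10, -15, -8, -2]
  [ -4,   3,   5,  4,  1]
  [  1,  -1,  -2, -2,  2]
A Jordan chain for λ = 2 of length 3:
v_1 = (-1, -3, 1, 0, 0)ᵀ
v_2 = (4, -14, 13, -4, 1)ᵀ
v_3 = (1, 0, 0, 0, 0)ᵀ

Let N = A − (2)·I. We want v_3 with N^3 v_3 = 0 but N^2 v_3 ≠ 0; then v_{j-1} := N · v_j for j = 3, …, 2.

Pick v_3 = (1, 0, 0, 0, 0)ᵀ.
Then v_2 = N · v_3 = (4, -14, 13, -4, 1)ᵀ.
Then v_1 = N · v_2 = (-1, -3, 1, 0, 0)ᵀ.

Sanity check: (A − (2)·I) v_1 = (0, 0, 0, 0, 0)ᵀ = 0. ✓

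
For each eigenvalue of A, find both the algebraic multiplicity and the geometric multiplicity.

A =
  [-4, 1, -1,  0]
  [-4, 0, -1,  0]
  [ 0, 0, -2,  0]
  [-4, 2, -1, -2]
λ = -2: alg = 4, geom = 2

Step 1 — factor the characteristic polynomial to read off the algebraic multiplicities:
  χ_A(x) = (x + 2)^4

Step 2 — compute geometric multiplicities via the rank-nullity identity g(λ) = n − rank(A − λI):
  rank(A − (-2)·I) = 2, so dim ker(A − (-2)·I) = n − 2 = 2

Summary:
  λ = -2: algebraic multiplicity = 4, geometric multiplicity = 2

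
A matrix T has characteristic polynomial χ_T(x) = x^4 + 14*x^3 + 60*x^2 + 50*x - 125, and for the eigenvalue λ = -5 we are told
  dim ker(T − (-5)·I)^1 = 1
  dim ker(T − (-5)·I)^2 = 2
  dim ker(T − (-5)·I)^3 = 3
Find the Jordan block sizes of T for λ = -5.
Block sizes for λ = -5: [3]

From the dimensions of kernels of powers, the number of Jordan blocks of size at least j is d_j − d_{j−1} where d_j = dim ker(N^j) (with d_0 = 0). Computing the differences gives [1, 1, 1].
The number of blocks of size exactly k is (#blocks of size ≥ k) − (#blocks of size ≥ k + 1), so the partition is: 1 block(s) of size 3.
In nonincreasing order the block sizes are [3].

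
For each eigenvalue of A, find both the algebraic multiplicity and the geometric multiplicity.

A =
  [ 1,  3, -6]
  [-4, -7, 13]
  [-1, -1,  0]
λ = -2: alg = 3, geom = 1

Step 1 — factor the characteristic polynomial to read off the algebraic multiplicities:
  χ_A(x) = (x + 2)^3

Step 2 — compute geometric multiplicities via the rank-nullity identity g(λ) = n − rank(A − λI):
  rank(A − (-2)·I) = 2, so dim ker(A − (-2)·I) = n − 2 = 1

Summary:
  λ = -2: algebraic multiplicity = 3, geometric multiplicity = 1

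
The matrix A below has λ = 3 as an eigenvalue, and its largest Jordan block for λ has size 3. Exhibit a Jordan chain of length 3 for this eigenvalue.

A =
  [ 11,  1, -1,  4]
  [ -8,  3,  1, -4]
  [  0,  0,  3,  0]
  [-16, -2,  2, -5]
A Jordan chain for λ = 3 of length 3:
v_1 = (-8, 0, 0, 16)ᵀ
v_2 = (8, -8, 0, -16)ᵀ
v_3 = (1, 0, 0, 0)ᵀ

Let N = A − (3)·I. We want v_3 with N^3 v_3 = 0 but N^2 v_3 ≠ 0; then v_{j-1} := N · v_j for j = 3, …, 2.

Pick v_3 = (1, 0, 0, 0)ᵀ.
Then v_2 = N · v_3 = (8, -8, 0, -16)ᵀ.
Then v_1 = N · v_2 = (-8, 0, 0, 16)ᵀ.

Sanity check: (A − (3)·I) v_1 = (0, 0, 0, 0)ᵀ = 0. ✓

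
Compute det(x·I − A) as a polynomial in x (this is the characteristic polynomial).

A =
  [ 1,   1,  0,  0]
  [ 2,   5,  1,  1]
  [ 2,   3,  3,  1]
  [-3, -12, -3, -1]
x^4 - 8*x^3 + 24*x^2 - 32*x + 16

Expanding det(x·I − A) (e.g. by cofactor expansion or by noting that A is similar to its Jordan form J, which has the same characteristic polynomial as A) gives
  χ_A(x) = x^4 - 8*x^3 + 24*x^2 - 32*x + 16
which factors as (x - 2)^4. The eigenvalues (with algebraic multiplicities) are λ = 2 with multiplicity 4.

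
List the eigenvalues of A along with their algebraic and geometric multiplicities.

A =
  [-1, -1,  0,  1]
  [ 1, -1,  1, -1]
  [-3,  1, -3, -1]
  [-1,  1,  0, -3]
λ = -2: alg = 4, geom = 2

Step 1 — factor the characteristic polynomial to read off the algebraic multiplicities:
  χ_A(x) = (x + 2)^4

Step 2 — compute geometric multiplicities via the rank-nullity identity g(λ) = n − rank(A − λI):
  rank(A − (-2)·I) = 2, so dim ker(A − (-2)·I) = n − 2 = 2

Summary:
  λ = -2: algebraic multiplicity = 4, geometric multiplicity = 2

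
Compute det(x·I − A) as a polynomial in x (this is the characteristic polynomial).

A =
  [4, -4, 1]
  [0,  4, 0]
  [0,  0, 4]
x^3 - 12*x^2 + 48*x - 64

Expanding det(x·I − A) (e.g. by cofactor expansion or by noting that A is similar to its Jordan form J, which has the same characteristic polynomial as A) gives
  χ_A(x) = x^3 - 12*x^2 + 48*x - 64
which factors as (x - 4)^3. The eigenvalues (with algebraic multiplicities) are λ = 4 with multiplicity 3.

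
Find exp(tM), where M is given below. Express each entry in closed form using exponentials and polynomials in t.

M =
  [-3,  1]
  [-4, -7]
e^{tM} =
  [2*t*exp(-5*t) + exp(-5*t), t*exp(-5*t)]
  [-4*t*exp(-5*t), -2*t*exp(-5*t) + exp(-5*t)]

Strategy: write M = P · J · P⁻¹ where J is a Jordan canonical form, so e^{tM} = P · e^{tJ} · P⁻¹, and e^{tJ} can be computed block-by-block.

M has Jordan form
J =
  [-5,  1]
  [ 0, -5]
(up to reordering of blocks).

Per-block formulas:
  For a 2×2 Jordan block J_2(-5): exp(t · J_2(-5)) = e^(-5t)·(I + t·N), where N is the 2×2 nilpotent shift.

After assembling e^{tJ} and conjugating by P, we get:

e^{tM} =
  [2*t*exp(-5*t) + exp(-5*t), t*exp(-5*t)]
  [-4*t*exp(-5*t), -2*t*exp(-5*t) + exp(-5*t)]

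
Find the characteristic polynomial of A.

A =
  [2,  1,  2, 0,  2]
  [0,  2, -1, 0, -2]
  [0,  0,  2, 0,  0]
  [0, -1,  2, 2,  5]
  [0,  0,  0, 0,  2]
x^5 - 10*x^4 + 40*x^3 - 80*x^2 + 80*x - 32

Expanding det(x·I − A) (e.g. by cofactor expansion or by noting that A is similar to its Jordan form J, which has the same characteristic polynomial as A) gives
  χ_A(x) = x^5 - 10*x^4 + 40*x^3 - 80*x^2 + 80*x - 32
which factors as (x - 2)^5. The eigenvalues (with algebraic multiplicities) are λ = 2 with multiplicity 5.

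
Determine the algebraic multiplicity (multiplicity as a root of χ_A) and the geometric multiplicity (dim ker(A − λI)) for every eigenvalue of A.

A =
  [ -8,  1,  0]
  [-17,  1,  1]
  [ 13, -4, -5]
λ = -4: alg = 3, geom = 1

Step 1 — factor the characteristic polynomial to read off the algebraic multiplicities:
  χ_A(x) = (x + 4)^3

Step 2 — compute geometric multiplicities via the rank-nullity identity g(λ) = n − rank(A − λI):
  rank(A − (-4)·I) = 2, so dim ker(A − (-4)·I) = n − 2 = 1

Summary:
  λ = -4: algebraic multiplicity = 3, geometric multiplicity = 1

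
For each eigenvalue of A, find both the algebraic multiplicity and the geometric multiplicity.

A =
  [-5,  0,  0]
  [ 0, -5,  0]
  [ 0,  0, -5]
λ = -5: alg = 3, geom = 3

Step 1 — factor the characteristic polynomial to read off the algebraic multiplicities:
  χ_A(x) = (x + 5)^3

Step 2 — compute geometric multiplicities via the rank-nullity identity g(λ) = n − rank(A − λI):
  rank(A − (-5)·I) = 0, so dim ker(A − (-5)·I) = n − 0 = 3

Summary:
  λ = -5: algebraic multiplicity = 3, geometric multiplicity = 3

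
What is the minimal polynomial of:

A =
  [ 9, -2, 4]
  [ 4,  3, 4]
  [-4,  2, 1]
x^2 - 8*x + 15

The characteristic polynomial is χ_A(x) = (x - 5)^2*(x - 3), so the eigenvalues are known. The minimal polynomial is
  m_A(x) = Π_λ (x − λ)^{k_λ}
where k_λ is the size of the *largest* Jordan block for λ (equivalently, the smallest k with (A − λI)^k v = 0 for every generalised eigenvector v of λ).

  λ = 3: largest Jordan block has size 1, contributing (x − 3)
  λ = 5: largest Jordan block has size 1, contributing (x − 5)

So m_A(x) = (x - 5)*(x - 3) = x^2 - 8*x + 15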